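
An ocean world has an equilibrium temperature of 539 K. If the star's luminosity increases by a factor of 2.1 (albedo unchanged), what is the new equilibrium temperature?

T_eq ∝ L^(1/4) · d^(−1/2).
T′ = 539 × 2.1^(1/4) = 649 K.

T_eq ≈ 649 K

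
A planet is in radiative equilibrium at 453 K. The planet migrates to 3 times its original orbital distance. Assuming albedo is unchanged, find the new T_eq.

T_eq ∝ L^(1/4) · d^(−1/2).
T′ = 453 / 3^(1/2) = 262 K.

T_eq ≈ 262 K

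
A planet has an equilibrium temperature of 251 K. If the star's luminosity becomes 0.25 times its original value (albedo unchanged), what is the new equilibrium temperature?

T_eq ∝ L^(1/4) · d^(−1/2).
T′ = 251 × 0.25^(1/4) = 177 K.

T_eq ≈ 177 K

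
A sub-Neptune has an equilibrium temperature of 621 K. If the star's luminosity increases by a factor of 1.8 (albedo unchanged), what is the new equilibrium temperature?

T_eq ≈ 719 K

T_eq ∝ L^(1/4) · d^(−1/2).
T′ = 621 × 1.8^(1/4) = 719 K.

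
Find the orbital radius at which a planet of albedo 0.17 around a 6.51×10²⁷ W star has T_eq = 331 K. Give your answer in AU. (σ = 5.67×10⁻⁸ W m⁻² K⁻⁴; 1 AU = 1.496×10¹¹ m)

From T_eq⁴ = L(1−A)/(16πσd²): d = √[L(1−A)/(16πσT_eq⁴)].
d = √[6.51×10²⁷ × 0.83 / (16π × 5.67×10⁻⁸ × (331)⁴)] = 3.97×10¹¹ m = 2.66 AU.

d ≈ 2.66 AU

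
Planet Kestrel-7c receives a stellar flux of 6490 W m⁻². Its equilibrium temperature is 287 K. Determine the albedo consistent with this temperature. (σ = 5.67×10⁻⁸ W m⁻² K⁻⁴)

A ≈ 0.76

From T_eq⁴ = S(1−A)/(4σ): 1−A = 4σT_eq⁴/S.
1−A = 4 × 5.67×10⁻⁸ × (287)⁴ / 6490 = 0.237.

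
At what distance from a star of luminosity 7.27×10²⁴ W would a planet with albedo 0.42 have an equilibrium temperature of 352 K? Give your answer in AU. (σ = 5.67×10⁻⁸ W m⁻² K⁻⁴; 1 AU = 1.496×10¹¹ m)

From T_eq⁴ = L(1−A)/(16πσd²): d = √[L(1−A)/(16πσT_eq⁴)].
d = √[7.27×10²⁴ × 0.58 / (16π × 5.67×10⁻⁸ × (352)⁴)] = 9.82×10⁹ m = 0.0656 AU.

d ≈ 0.0656 AU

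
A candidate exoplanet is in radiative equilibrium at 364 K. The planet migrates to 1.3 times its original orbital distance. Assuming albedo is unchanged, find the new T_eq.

T_eq ≈ 319 K

T_eq ∝ L^(1/4) · d^(−1/2).
T′ = 364 / 1.3^(1/2) = 319 K.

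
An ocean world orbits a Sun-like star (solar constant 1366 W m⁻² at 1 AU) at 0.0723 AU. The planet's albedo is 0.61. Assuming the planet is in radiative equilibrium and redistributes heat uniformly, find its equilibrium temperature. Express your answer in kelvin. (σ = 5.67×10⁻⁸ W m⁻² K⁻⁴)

T_eq ≈ 819 K

Flux at 0.0723 AU: S = 1366/0.0723² = 2.61×10⁵ W m⁻².
Energy balance: absorbed = emitted ⇒ πR²·S(1−A) = 4πR²·σT_eq⁴, so T_eq⁴ = S(1−A)/(4σ).
T_eq = [2.61×10⁵ × 0.39 / (4 × 5.67×10⁻⁸)]^(1/4) = (4.49×10¹¹)^(1/4) = 819 K.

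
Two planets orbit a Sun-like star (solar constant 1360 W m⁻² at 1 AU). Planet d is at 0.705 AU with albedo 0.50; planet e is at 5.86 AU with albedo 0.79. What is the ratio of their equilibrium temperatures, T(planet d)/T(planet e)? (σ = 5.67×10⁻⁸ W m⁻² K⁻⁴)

T₁/T₂ ≈ 3.581

T_eq = [S₀(1−A)/(4σd²)]^(1/4), so T ∝ (1−A)^(1/4) / √d.
T₁ = [1360×0.50/(4×5.67×10⁻⁸×0.705²)]^(1/4) = 278.69 K.
T₂ = [1360×0.21/(4×5.67×10⁻⁸×5.86²)]^(1/4) = 77.82 K.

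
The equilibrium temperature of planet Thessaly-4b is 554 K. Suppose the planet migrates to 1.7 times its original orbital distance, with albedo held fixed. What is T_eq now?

T_eq ≈ 425 K

T_eq ∝ L^(1/4) · d^(−1/2).
T′ = 554 / 1.7^(1/2) = 425 K.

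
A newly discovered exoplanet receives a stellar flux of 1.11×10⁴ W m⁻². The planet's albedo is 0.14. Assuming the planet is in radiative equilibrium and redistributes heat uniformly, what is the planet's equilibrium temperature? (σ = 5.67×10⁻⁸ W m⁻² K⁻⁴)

Energy balance: absorbed = emitted ⇒ πR²·S(1−A) = 4πR²·σT_eq⁴, so T_eq⁴ = S(1−A)/(4σ).
T_eq = [1.11×10⁴ × 0.86 / (4 × 5.67×10⁻⁸)]^(1/4) = (4.21×10¹⁰)^(1/4) = 453 K.

T_eq ≈ 453 K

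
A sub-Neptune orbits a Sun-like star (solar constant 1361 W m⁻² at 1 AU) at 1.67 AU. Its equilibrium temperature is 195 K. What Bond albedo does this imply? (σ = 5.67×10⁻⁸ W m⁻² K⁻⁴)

Flux at 1.67 AU: S = 1361/1.67² = 488 W m⁻².
From T_eq⁴ = S(1−A)/(4σ): 1−A = 4σT_eq⁴/S.
1−A = 4 × 5.67×10⁻⁸ × (195)⁴ / 488 = 0.672.

A ≈ 0.33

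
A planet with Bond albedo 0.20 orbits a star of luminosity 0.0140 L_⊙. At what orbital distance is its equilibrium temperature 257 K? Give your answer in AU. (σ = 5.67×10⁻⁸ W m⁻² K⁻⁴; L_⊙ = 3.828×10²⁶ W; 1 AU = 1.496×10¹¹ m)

d ≈ 0.124 AU

L = 0.0140 × 3.828×10²⁶ = 5.36×10²⁴ W.
From T_eq⁴ = L(1−A)/(16πσd²): d = √[L(1−A)/(16πσT_eq⁴)].
d = √[5.36×10²⁴ × 0.80 / (16π × 5.67×10⁻⁸ × (257)⁴)] = 1.86×10¹⁰ m = 0.124 AU.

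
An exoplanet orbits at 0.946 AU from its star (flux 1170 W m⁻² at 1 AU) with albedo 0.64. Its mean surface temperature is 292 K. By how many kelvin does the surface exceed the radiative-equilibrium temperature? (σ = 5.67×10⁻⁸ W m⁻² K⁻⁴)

S = 1170/0.946² = 1307 W m⁻².
T_eq = [S(1−A)/(4σ)]^(1/4) = [1307×0.36/(4×5.67×10⁻⁸)]^(1/4) = 213.4 K.
ΔT = T_surf − T_eq = 292 − 213.4.

ΔT ≈ 78.6 K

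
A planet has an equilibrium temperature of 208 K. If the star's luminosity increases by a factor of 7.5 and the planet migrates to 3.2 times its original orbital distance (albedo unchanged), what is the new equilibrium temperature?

T_eq ∝ L^(1/4) · d^(−1/2).
T′ = 208 × 7.5^(1/4) / 3.2^(1/2) = 192 K.

T_eq ≈ 192 K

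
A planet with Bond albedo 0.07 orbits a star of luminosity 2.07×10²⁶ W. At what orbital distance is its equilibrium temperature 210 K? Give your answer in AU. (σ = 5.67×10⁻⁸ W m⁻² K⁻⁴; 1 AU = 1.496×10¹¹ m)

d ≈ 1.25 AU

From T_eq⁴ = L(1−A)/(16πσd²): d = √[L(1−A)/(16πσT_eq⁴)].
d = √[2.07×10²⁶ × 0.93 / (16π × 5.67×10⁻⁸ × (210)⁴)] = 1.86×10¹¹ m = 1.25 AU.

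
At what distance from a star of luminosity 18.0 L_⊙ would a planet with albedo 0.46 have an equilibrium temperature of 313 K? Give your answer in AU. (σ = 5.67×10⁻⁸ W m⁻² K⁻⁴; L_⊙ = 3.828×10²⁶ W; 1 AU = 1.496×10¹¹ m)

d ≈ 2.47 AU

L = 18.0 × 3.828×10²⁶ = 6.89×10²⁷ W.
From T_eq⁴ = L(1−A)/(16πσd²): d = √[L(1−A)/(16πσT_eq⁴)].
d = √[6.89×10²⁷ × 0.54 / (16π × 5.67×10⁻⁸ × (313)⁴)] = 3.69×10¹¹ m = 2.47 AU.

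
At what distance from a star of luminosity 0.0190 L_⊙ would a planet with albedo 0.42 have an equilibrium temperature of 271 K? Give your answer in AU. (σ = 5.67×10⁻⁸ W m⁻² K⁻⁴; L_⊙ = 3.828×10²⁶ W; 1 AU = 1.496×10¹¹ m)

L = 0.0190 × 3.828×10²⁶ = 7.27×10²⁴ W.
From T_eq⁴ = L(1−A)/(16πσd²): d = √[L(1−A)/(16πσT_eq⁴)].
d = √[7.27×10²⁴ × 0.58 / (16π × 5.67×10⁻⁸ × (271)⁴)] = 1.66×10¹⁰ m = 0.111 AU.

d ≈ 0.111 AU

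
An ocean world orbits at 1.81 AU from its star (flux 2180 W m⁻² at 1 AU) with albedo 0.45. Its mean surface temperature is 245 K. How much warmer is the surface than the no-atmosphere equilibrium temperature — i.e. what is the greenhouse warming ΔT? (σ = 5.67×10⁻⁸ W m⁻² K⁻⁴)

S = 2180/1.81² = 665.4 W m⁻².
T_eq = [S(1−A)/(4σ)]^(1/4) = [665.4×0.55/(4×5.67×10⁻⁸)]^(1/4) = 200.4 K.
ΔT = T_surf − T_eq = 245 − 200.4.

ΔT ≈ 44.6 K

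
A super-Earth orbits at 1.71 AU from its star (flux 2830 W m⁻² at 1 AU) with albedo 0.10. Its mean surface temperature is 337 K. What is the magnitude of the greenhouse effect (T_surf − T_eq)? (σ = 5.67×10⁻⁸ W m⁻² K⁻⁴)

ΔT ≈ 88.1 K

S = 2830/1.71² = 967.8 W m⁻².
T_eq = [S(1−A)/(4σ)]^(1/4) = [967.8×0.90/(4×5.67×10⁻⁸)]^(1/4) = 248.9 K.
ΔT = T_surf − T_eq = 337 − 248.9.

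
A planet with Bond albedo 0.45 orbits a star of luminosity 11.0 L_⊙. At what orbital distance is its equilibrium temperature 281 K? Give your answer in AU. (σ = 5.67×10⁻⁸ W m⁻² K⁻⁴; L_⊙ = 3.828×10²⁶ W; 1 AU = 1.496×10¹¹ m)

d ≈ 2.41 AU

L = 11.0 × 3.828×10²⁶ = 4.21×10²⁷ W.
From T_eq⁴ = L(1−A)/(16πσd²): d = √[L(1−A)/(16πσT_eq⁴)].
d = √[4.21×10²⁷ × 0.55 / (16π × 5.67×10⁻⁸ × (281)⁴)] = 3.61×10¹¹ m = 2.41 AU.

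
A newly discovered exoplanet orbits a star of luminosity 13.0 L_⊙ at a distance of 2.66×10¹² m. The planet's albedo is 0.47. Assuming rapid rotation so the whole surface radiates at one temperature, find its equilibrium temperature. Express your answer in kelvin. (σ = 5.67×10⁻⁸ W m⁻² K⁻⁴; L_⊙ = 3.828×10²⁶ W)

L = 13.0 × 3.828×10²⁶ = 4.98×10²⁷ W.
Flux: S = L/(4πd²) = 4.98×10²⁷/(4π×(2.66×10¹²)²) = 56.0 W m⁻².
Energy balance: absorbed = emitted ⇒ πR²·S(1−A) = 4πR²·σT_eq⁴, so T_eq⁴ = S(1−A)/(4σ).
T_eq = [56.0 × 0.53 / (4 × 5.67×10⁻⁸)]^(1/4) = (1.31×10⁸)^(1/4) = 107 K.

T_eq ≈ 107 K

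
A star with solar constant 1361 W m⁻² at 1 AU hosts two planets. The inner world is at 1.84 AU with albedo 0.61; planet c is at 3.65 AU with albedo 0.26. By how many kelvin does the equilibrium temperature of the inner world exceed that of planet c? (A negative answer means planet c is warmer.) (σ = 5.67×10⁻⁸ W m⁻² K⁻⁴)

ΔT ≈ 27.0 K

T_eq = [S₀(1−A)/(4σd²)]^(1/4), so T ∝ (1−A)^(1/4) / √d.
T₁ = [1361×0.39/(4×5.67×10⁻⁸×1.84²)]^(1/4) = 162.15 K.
T₂ = [1361×0.74/(4×5.67×10⁻⁸×3.65²)]^(1/4) = 135.12 K.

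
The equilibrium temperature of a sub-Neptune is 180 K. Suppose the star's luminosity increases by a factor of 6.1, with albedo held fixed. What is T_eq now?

T_eq ∝ L^(1/4) · d^(−1/2).
T′ = 180 × 6.1^(1/4) = 283 K.

T_eq ≈ 283 K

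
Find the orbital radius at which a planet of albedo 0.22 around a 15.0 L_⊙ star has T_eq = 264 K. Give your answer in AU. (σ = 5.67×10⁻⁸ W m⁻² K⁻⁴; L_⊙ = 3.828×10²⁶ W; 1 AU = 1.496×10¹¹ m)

d ≈ 3.80 AU

L = 15.0 × 3.828×10²⁶ = 5.74×10²⁷ W.
From T_eq⁴ = L(1−A)/(16πσd²): d = √[L(1−A)/(16πσT_eq⁴)].
d = √[5.74×10²⁷ × 0.78 / (16π × 5.67×10⁻⁸ × (264)⁴)] = 5.69×10¹¹ m = 3.80 AU.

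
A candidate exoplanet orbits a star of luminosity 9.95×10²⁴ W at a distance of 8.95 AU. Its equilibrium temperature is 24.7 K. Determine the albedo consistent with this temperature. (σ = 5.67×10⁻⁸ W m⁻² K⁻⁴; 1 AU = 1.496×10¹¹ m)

d = 8.95 AU = 1.34×10¹² m.
Flux: S = L/(4πd²) = 9.95×10²⁴/(4π×(1.34×10¹²)²) = 0.442 W m⁻².
From T_eq⁴ = S(1−A)/(4σ): 1−A = 4σT_eq⁴/S.
1−A = 4 × 5.67×10⁻⁸ × (24.7)⁴ / 0.442 = 0.191.

A ≈ 0.81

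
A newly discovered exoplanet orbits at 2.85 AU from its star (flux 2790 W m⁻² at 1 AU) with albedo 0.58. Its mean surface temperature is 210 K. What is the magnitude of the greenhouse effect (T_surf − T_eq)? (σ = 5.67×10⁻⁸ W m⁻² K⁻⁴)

ΔT ≈ 51.2 K

S = 2790/2.85² = 343.5 W m⁻².
T_eq = [S(1−A)/(4σ)]^(1/4) = [343.5×0.42/(4×5.67×10⁻⁸)]^(1/4) = 158.8 K.
ΔT = T_surf − T_eq = 210 − 158.8.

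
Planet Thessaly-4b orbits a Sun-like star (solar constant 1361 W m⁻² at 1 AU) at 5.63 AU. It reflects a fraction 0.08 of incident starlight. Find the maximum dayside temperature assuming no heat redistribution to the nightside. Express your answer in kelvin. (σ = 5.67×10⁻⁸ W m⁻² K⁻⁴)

Flux at 5.63 AU: S = 1361/5.63² = 42.9 W m⁻².
With no redistribution each surface element balances locally: S(1−A) = σT⁴.
T = [42.9 × 0.92 / 5.67×10⁻⁸]^(1/4) = (6.97×10⁸)^(1/4) = 162 K.

T_ss ≈ 162 K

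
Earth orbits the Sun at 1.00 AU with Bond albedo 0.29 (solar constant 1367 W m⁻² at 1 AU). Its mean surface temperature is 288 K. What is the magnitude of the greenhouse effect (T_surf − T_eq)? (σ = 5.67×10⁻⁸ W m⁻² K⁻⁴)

S = 1367/1.00² = 1367 W m⁻².
T_eq = [S(1−A)/(4σ)]^(1/4) = [1367×0.71/(4×5.67×10⁻⁸)]^(1/4) = 255.8 K.
ΔT = T_surf − T_eq = 288 − 255.8.

ΔT ≈ 32.2 K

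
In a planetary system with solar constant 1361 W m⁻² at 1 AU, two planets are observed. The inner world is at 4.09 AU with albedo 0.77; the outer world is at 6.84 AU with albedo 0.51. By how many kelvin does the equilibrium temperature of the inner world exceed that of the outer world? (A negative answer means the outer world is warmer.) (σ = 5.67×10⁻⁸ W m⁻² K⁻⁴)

ΔT ≈ 6.3 K

T_eq = [S₀(1−A)/(4σd²)]^(1/4), so T ∝ (1−A)^(1/4) / √d.
T₁ = [1361×0.23/(4×5.67×10⁻⁸×4.09²)]^(1/4) = 95.31 K.
T₂ = [1361×0.49/(4×5.67×10⁻⁸×6.84²)]^(1/4) = 89.04 K.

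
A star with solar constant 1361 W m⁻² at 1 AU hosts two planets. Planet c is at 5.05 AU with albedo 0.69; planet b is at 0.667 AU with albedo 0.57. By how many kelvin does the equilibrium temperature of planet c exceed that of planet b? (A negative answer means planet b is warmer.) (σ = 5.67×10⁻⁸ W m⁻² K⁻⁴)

ΔT ≈ -183.6 K

T_eq = [S₀(1−A)/(4σd²)]^(1/4), so T ∝ (1−A)^(1/4) / √d.
T₁ = [1361×0.31/(4×5.67×10⁻⁸×5.05²)]^(1/4) = 92.42 K.
T₂ = [1361×0.43/(4×5.67×10⁻⁸×0.667²)]^(1/4) = 275.97 K.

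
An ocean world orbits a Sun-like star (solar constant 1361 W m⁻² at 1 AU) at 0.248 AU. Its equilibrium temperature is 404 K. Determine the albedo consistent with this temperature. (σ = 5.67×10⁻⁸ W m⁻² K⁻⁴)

A ≈ 0.73

Flux at 0.248 AU: S = 1361/0.248² = 2.21×10⁴ W m⁻².
From T_eq⁴ = S(1−A)/(4σ): 1−A = 4σT_eq⁴/S.
1−A = 4 × 5.67×10⁻⁸ × (404)⁴ / 2.21×10⁴ = 0.273.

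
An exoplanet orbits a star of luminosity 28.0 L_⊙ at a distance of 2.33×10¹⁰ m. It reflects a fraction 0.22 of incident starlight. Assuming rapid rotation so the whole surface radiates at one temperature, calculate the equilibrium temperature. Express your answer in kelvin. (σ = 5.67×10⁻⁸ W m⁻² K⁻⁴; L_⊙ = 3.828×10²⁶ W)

T_eq ≈ 1520 K

L = 28.0 × 3.828×10²⁶ = 1.07×10²⁸ W.
Flux: S = L/(4πd²) = 1.07×10²⁸/(4π×(2.33×10¹⁰)²) = 1.57×10⁶ W m⁻².
Energy balance: absorbed = emitted ⇒ πR²·S(1−A) = 4πR²·σT_eq⁴, so T_eq⁴ = S(1−A)/(4σ).
T_eq = [1.57×10⁶ × 0.78 / (4 × 5.67×10⁻⁸)]^(1/4) = (5.40×10¹²)^(1/4) = 1520 K.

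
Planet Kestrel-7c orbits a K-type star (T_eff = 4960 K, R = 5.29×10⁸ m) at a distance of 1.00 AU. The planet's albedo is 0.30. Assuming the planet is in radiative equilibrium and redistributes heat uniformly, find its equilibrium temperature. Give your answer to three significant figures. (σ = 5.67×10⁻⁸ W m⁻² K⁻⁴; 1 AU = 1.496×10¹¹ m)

d = 1.00 AU = 1.50×10¹¹ m.
L = 4πR_⋆²σT_⋆⁴ = 4π(5.29×10⁸)² × 5.67×10⁻⁸ × (4960)⁴ = 1.21×10²⁶ W.
S = L/(4πd²) = 429 W m⁻².
Energy balance: absorbed = emitted ⇒ πR²·S(1−A) = 4πR²·σT_eq⁴, so T_eq⁴ = S(1−A)/(4σ).
T_eq = [429 × 0.70 / (4 × 5.67×10⁻⁸)]^(1/4) = (1.32×10⁹)^(1/4) = 191 K.

T_eq ≈ 191 K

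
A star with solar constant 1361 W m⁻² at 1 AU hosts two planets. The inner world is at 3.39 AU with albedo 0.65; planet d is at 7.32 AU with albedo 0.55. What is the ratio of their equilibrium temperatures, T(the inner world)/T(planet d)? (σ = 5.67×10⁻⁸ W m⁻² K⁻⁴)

T₁/T₂ ≈ 1.380

T_eq = [S₀(1−A)/(4σd²)]^(1/4), so T ∝ (1−A)^(1/4) / √d.
T₁ = [1361×0.35/(4×5.67×10⁻⁸×3.39²)]^(1/4) = 116.27 K.
T₂ = [1361×0.45/(4×5.67×10⁻⁸×7.32²)]^(1/4) = 84.26 K.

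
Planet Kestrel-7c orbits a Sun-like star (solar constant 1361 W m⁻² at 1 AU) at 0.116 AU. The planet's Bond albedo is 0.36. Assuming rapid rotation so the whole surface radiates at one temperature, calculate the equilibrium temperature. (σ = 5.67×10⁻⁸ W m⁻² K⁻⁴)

Flux at 0.116 AU: S = 1361/0.116² = 1.01×10⁵ W m⁻².
Energy balance: absorbed = emitted ⇒ πR²·S(1−A) = 4πR²·σT_eq⁴, so T_eq⁴ = S(1−A)/(4σ).
T_eq = [1.01×10⁵ × 0.64 / (4 × 5.67×10⁻⁸)]^(1/4) = (2.85×10¹¹)^(1/4) = 731 K.

T_eq ≈ 731 K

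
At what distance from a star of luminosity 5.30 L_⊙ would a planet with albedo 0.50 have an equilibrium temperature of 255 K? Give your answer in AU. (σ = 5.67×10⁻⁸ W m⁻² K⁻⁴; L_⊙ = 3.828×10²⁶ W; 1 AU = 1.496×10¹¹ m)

d ≈ 1.94 AU

L = 5.30 × 3.828×10²⁶ = 2.03×10²⁷ W.
From T_eq⁴ = L(1−A)/(16πσd²): d = √[L(1−A)/(16πσT_eq⁴)].
d = √[2.03×10²⁷ × 0.50 / (16π × 5.67×10⁻⁸ × (255)⁴)] = 2.90×10¹¹ m = 1.94 AU.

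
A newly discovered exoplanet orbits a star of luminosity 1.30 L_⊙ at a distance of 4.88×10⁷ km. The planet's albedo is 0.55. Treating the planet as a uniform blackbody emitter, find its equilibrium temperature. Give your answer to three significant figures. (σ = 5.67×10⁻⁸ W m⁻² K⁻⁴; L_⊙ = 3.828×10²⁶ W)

d = 4.88×10⁷ km = 4.88×10¹⁰ m.
L = 1.30 × 3.828×10²⁶ = 4.98×10²⁶ W.
Flux: S = L/(4πd²) = 4.98×10²⁶/(4π×(4.88×10¹⁰)²) = 1.66×10⁴ W m⁻².
Energy balance: absorbed = emitted ⇒ πR²·S(1−A) = 4πR²·σT_eq⁴, so T_eq⁴ = S(1−A)/(4σ).
T_eq = [1.66×10⁴ × 0.45 / (4 × 5.67×10⁻⁸)]^(1/4) = (3.30×10¹⁰)^(1/4) = 426 K.

T_eq ≈ 426 K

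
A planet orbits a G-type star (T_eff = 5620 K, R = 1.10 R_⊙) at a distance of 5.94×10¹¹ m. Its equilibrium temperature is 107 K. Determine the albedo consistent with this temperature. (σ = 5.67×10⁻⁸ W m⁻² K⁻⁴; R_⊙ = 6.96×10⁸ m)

R_⋆ = 1.10 × 6.96×10⁸ = 7.66×10⁸ m.
L = 4πR_⋆²σT_⋆⁴ = 4π(7.66×10⁸)² × 5.67×10⁻⁸ × (5620)⁴ = 4.17×10²⁶ W.
S = L/(4πd²) = 94.0 W m⁻².
From T_eq⁴ = S(1−A)/(4σ): 1−A = 4σT_eq⁴/S.
1−A = 4 × 5.67×10⁻⁸ × (107)⁴ / 94.0 = 0.316.

A ≈ 0.68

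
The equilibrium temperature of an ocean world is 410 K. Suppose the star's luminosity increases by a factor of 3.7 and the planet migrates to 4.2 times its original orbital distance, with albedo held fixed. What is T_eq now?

T_eq ≈ 277 K

T_eq ∝ L^(1/4) · d^(−1/2).
T′ = 410 × 3.7^(1/4) / 4.2^(1/2) = 277 K.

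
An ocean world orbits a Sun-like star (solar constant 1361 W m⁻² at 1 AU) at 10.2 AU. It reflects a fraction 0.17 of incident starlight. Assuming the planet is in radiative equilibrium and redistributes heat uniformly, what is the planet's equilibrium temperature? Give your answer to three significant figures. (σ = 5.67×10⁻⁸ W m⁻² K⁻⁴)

T_eq ≈ 83.2 K

Flux at 10.2 AU: S = 1361/10.2² = 13.1 W m⁻².
Energy balance: absorbed = emitted ⇒ πR²·S(1−A) = 4πR²·σT_eq⁴, so T_eq⁴ = S(1−A)/(4σ).
T_eq = [13.1 × 0.83 / (4 × 5.67×10⁻⁸)]^(1/4) = (4.79×10⁷)^(1/4) = 83.2 K.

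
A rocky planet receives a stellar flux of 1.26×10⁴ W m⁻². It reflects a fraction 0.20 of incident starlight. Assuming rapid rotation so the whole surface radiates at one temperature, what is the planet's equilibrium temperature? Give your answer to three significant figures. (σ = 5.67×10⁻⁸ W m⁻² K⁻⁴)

Energy balance: absorbed = emitted ⇒ πR²·S(1−A) = 4πR²·σT_eq⁴, so T_eq⁴ = S(1−A)/(4σ).
T_eq = [1.26×10⁴ × 0.80 / (4 × 5.67×10⁻⁸)]^(1/4) = (4.44×10¹⁰)^(1/4) = 459 K.

T_eq ≈ 459 K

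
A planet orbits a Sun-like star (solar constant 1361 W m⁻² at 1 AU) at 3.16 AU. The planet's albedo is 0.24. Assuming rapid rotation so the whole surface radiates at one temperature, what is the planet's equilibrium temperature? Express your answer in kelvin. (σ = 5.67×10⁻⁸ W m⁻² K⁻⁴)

Flux at 3.16 AU: S = 1361/3.16² = 136 W m⁻².
Energy balance: absorbed = emitted ⇒ πR²·S(1−A) = 4πR²·σT_eq⁴, so T_eq⁴ = S(1−A)/(4σ).
T_eq = [136 × 0.76 / (4 × 5.67×10⁻⁸)]^(1/4) = (4.57×10⁸)^(1/4) = 146 K.

T_eq ≈ 146 K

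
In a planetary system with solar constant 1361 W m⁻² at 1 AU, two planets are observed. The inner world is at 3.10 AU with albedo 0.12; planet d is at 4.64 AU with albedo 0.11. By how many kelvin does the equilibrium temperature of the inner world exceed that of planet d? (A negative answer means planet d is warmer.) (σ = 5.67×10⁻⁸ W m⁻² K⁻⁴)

ΔT ≈ 27.6 K

T_eq = [S₀(1−A)/(4σd²)]^(1/4), so T ∝ (1−A)^(1/4) / √d.
T₁ = [1361×0.88/(4×5.67×10⁻⁸×3.10²)]^(1/4) = 153.11 K.
T₂ = [1361×0.89/(4×5.67×10⁻⁸×4.64²)]^(1/4) = 125.50 K.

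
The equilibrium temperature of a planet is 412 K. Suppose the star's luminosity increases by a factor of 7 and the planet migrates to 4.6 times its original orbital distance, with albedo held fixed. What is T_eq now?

T_eq ∝ L^(1/4) · d^(−1/2).
T′ = 412 × 7^(1/4) / 4.6^(1/2) = 312 K.

T_eq ≈ 312 K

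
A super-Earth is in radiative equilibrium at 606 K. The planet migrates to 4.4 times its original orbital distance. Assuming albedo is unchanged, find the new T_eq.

T_eq ≈ 289 K

T_eq ∝ L^(1/4) · d^(−1/2).
T′ = 606 / 4.4^(1/2) = 289 K.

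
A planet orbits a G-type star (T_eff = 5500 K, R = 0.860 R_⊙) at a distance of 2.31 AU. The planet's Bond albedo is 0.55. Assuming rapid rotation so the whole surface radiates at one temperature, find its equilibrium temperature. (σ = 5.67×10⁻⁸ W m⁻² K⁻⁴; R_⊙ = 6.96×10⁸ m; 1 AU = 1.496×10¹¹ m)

R_⋆ = 0.860 × 6.96×10⁸ = 5.99×10⁸ m.
d = 2.31 AU = 3.46×10¹¹ m.
L = 4πR_⋆²σT_⋆⁴ = 4π(5.99×10⁸)² × 5.67×10⁻⁸ × (5500)⁴ = 2.34×10²⁶ W.
S = L/(4πd²) = 156 W m⁻².
Energy balance: absorbed = emitted ⇒ πR²·S(1−A) = 4πR²·σT_eq⁴, so T_eq⁴ = S(1−A)/(4σ).
T_eq = [156 × 0.45 / (4 × 5.67×10⁻⁸)]^(1/4) = (3.09×10⁸)^(1/4) = 133 K.

T_eq ≈ 133 K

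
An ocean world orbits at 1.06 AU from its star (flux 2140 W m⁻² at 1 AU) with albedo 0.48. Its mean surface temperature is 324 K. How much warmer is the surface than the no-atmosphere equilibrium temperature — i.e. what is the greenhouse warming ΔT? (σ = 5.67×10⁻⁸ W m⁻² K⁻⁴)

ΔT ≈ 66.9 K

S = 2140/1.06² = 1905 W m⁻².
T_eq = [S(1−A)/(4σ)]^(1/4) = [1905×0.52/(4×5.67×10⁻⁸)]^(1/4) = 257.1 K.
ΔT = T_surf − T_eq = 324 − 257.1.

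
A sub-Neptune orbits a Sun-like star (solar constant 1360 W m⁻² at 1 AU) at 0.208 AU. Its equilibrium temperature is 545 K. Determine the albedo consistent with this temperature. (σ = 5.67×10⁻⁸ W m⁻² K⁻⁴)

A ≈ 0.36

Flux at 0.208 AU: S = 1360/0.208² = 3.14×10⁴ W m⁻².
From T_eq⁴ = S(1−A)/(4σ): 1−A = 4σT_eq⁴/S.
1−A = 4 × 5.67×10⁻⁸ × (545)⁴ / 3.14×10⁴ = 0.637.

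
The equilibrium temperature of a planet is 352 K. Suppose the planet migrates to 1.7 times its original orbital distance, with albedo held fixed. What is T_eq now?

T_eq ∝ L^(1/4) · d^(−1/2).
T′ = 352 / 1.7^(1/2) = 270 K.

T_eq ≈ 270 K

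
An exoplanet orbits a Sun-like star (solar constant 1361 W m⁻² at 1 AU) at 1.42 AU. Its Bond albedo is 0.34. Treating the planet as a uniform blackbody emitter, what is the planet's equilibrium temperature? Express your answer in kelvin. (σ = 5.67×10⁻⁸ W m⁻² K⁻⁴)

T_eq ≈ 211 K

Flux at 1.42 AU: S = 1361/1.42² = 675 W m⁻².
Energy balance: absorbed = emitted ⇒ πR²·S(1−A) = 4πR²·σT_eq⁴, so T_eq⁴ = S(1−A)/(4σ).
T_eq = [675 × 0.66 / (4 × 5.67×10⁻⁸)]^(1/4) = (1.96×10⁹)^(1/4) = 211 K.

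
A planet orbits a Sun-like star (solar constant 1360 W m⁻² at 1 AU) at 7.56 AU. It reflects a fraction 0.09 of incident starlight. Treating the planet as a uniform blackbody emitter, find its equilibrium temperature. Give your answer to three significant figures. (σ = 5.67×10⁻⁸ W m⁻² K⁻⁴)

T_eq ≈ 98.8 K

Flux at 7.56 AU: S = 1360/7.56² = 23.8 W m⁻².
Energy balance: absorbed = emitted ⇒ πR²·S(1−A) = 4πR²·σT_eq⁴, so T_eq⁴ = S(1−A)/(4σ).
T_eq = [23.8 × 0.91 / (4 × 5.67×10⁻⁸)]^(1/4) = (9.55×10⁷)^(1/4) = 98.8 K.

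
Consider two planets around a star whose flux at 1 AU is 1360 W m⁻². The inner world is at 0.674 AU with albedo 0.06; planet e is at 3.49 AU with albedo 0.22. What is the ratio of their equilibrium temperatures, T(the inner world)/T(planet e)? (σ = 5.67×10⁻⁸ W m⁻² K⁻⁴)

T_eq = [S₀(1−A)/(4σd²)]^(1/4), so T ∝ (1−A)^(1/4) / √d.
T₁ = [1360×0.94/(4×5.67×10⁻⁸×0.674²)]^(1/4) = 333.75 K.
T₂ = [1360×0.78/(4×5.67×10⁻⁸×3.49²)]^(1/4) = 139.99 K.

T₁/T₂ ≈ 2.384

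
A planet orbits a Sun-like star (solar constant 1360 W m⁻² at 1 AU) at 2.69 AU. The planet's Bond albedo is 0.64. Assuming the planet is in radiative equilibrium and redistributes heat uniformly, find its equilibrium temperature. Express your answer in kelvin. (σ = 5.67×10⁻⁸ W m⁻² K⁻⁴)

T_eq ≈ 131 K

Flux at 2.69 AU: S = 1360/2.69² = 188 W m⁻².
Energy balance: absorbed = emitted ⇒ πR²·S(1−A) = 4πR²·σT_eq⁴, so T_eq⁴ = S(1−A)/(4σ).
T_eq = [188 × 0.36 / (4 × 5.67×10⁻⁸)]^(1/4) = (2.98×10⁸)^(1/4) = 131 K.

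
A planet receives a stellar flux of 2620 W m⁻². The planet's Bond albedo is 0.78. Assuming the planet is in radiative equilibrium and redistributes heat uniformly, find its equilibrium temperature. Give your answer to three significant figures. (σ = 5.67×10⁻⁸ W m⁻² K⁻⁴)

T_eq ≈ 225 K

Energy balance: absorbed = emitted ⇒ πR²·S(1−A) = 4πR²·σT_eq⁴, so T_eq⁴ = S(1−A)/(4σ).
T_eq = [2620 × 0.22 / (4 × 5.67×10⁻⁸)]^(1/4) = (2.54×10⁹)^(1/4) = 225 K.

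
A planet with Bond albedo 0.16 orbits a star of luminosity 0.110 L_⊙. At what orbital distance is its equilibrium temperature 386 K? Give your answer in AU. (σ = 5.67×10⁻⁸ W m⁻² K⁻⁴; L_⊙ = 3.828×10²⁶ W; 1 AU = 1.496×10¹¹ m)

L = 0.110 × 3.828×10²⁶ = 4.21×10²⁵ W.
From T_eq⁴ = L(1−A)/(16πσd²): d = √[L(1−A)/(16πσT_eq⁴)].
d = √[4.21×10²⁵ × 0.84 / (16π × 5.67×10⁻⁸ × (386)⁴)] = 2.36×10¹⁰ m = 0.158 AU.

d ≈ 0.158 AU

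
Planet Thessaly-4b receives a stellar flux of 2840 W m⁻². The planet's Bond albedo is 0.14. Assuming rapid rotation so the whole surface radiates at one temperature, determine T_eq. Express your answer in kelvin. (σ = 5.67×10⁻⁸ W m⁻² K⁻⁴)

Energy balance: absorbed = emitted ⇒ πR²·S(1−A) = 4πR²·σT_eq⁴, so T_eq⁴ = S(1−A)/(4σ).
T_eq = [2840 × 0.86 / (4 × 5.67×10⁻⁸)]^(1/4) = (1.08×10¹⁰)^(1/4) = 322 K.

T_eq ≈ 322 K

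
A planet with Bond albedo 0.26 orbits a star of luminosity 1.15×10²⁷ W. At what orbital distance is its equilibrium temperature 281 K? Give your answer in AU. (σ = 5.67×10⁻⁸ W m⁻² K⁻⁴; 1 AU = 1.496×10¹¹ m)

From T_eq⁴ = L(1−A)/(16πσd²): d = √[L(1−A)/(16πσT_eq⁴)].
d = √[1.15×10²⁷ × 0.74 / (16π × 5.67×10⁻⁸ × (281)⁴)] = 2.19×10¹¹ m = 1.46 AU.

d ≈ 1.46 AU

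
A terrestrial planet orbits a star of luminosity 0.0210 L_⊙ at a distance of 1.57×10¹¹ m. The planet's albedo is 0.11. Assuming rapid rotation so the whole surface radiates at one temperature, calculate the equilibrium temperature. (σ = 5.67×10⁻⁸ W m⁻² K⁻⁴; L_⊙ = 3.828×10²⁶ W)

L = 0.0210 × 3.828×10²⁶ = 8.04×10²⁴ W.
Flux: S = L/(4πd²) = 8.04×10²⁴/(4π×(1.57×10¹¹)²) = 26.0 W m⁻².
Energy balance: absorbed = emitted ⇒ πR²·S(1−A) = 4πR²·σT_eq⁴, so T_eq⁴ = S(1−A)/(4σ).
T_eq = [26.0 × 0.89 / (4 × 5.67×10⁻⁸)]^(1/4) = (1.02×10⁸)^(1/4) = 100 K.

T_eq ≈ 100 K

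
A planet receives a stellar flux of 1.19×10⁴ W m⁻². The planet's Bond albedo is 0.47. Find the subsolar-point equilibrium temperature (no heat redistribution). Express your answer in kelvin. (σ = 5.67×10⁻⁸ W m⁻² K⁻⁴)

T_ss ≈ 578 K

At the subsolar point the surface absorbs S(1−A) and emits σT⁴ per unit area — no factor of 4, since only the local patch is in balance.
T = [1.19×10⁴ × 0.53 / 5.67×10⁻⁸]^(1/4) = (1.11×10¹¹)^(1/4) = 578 K.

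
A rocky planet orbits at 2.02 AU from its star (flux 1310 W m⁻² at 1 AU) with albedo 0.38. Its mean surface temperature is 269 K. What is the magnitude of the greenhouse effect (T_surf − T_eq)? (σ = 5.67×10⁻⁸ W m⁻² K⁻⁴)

S = 1310/2.02² = 321.0 W m⁻².
T_eq = [S(1−A)/(4σ)]^(1/4) = [321.0×0.62/(4×5.67×10⁻⁸)]^(1/4) = 172.1 K.
ΔT = T_surf − T_eq = 269 − 172.1.

ΔT ≈ 96.9 K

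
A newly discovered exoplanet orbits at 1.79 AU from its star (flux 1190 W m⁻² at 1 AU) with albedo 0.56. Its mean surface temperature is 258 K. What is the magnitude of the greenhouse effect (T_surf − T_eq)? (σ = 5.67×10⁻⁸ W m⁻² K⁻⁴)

S = 1190/1.79² = 371.4 W m⁻².
T_eq = [S(1−A)/(4σ)]^(1/4) = [371.4×0.44/(4×5.67×10⁻⁸)]^(1/4) = 163.8 K.
ΔT = T_surf − T_eq = 258 − 163.8.

ΔT ≈ 94.2 K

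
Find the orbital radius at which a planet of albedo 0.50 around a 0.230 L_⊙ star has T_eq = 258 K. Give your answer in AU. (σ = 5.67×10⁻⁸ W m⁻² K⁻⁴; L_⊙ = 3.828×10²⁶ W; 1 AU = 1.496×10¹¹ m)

d ≈ 0.395 AU

L = 0.230 × 3.828×10²⁶ = 8.80×10²⁵ W.
From T_eq⁴ = L(1−A)/(16πσd²): d = √[L(1−A)/(16πσT_eq⁴)].
d = √[8.80×10²⁵ × 0.50 / (16π × 5.67×10⁻⁸ × (258)⁴)] = 5.90×10¹⁰ m = 0.395 AU.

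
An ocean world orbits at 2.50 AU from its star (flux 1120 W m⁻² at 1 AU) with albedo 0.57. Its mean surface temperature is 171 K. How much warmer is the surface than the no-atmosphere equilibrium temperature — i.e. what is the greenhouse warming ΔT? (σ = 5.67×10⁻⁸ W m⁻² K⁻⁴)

S = 1120/2.50² = 179.2 W m⁻².
T_eq = [S(1−A)/(4σ)]^(1/4) = [179.2×0.43/(4×5.67×10⁻⁸)]^(1/4) = 135.8 K.
ΔT = T_surf − T_eq = 171 − 135.8.

ΔT ≈ 35.2 K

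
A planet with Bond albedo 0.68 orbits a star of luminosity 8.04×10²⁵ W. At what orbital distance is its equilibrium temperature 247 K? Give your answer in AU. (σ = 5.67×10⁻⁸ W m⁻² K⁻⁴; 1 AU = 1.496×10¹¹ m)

From T_eq⁴ = L(1−A)/(16πσd²): d = √[L(1−A)/(16πσT_eq⁴)].
d = √[8.04×10²⁵ × 0.32 / (16π × 5.67×10⁻⁸ × (247)⁴)] = 4.92×10¹⁰ m = 0.329 AU.

d ≈ 0.329 AU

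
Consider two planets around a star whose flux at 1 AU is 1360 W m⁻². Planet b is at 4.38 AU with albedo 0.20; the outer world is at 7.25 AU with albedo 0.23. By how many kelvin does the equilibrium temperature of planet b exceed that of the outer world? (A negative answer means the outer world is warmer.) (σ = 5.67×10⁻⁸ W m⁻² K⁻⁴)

T_eq = [S₀(1−A)/(4σd²)]^(1/4), so T ∝ (1−A)^(1/4) / √d.
T₁ = [1360×0.80/(4×5.67×10⁻⁸×4.38²)]^(1/4) = 125.75 K.
T₂ = [1360×0.77/(4×5.67×10⁻⁸×7.25²)]^(1/4) = 96.81 K.

ΔT ≈ 28.9 K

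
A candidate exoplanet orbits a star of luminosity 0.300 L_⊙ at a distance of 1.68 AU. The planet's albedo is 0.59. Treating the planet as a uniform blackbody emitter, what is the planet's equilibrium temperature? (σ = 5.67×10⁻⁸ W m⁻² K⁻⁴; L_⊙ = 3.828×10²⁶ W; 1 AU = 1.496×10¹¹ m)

T_eq ≈ 127 K

d = 1.68 AU = 2.51×10¹¹ m.
L = 0.300 × 3.828×10²⁶ = 1.15×10²⁶ W.
Flux: S = L/(4πd²) = 1.15×10²⁶/(4π×(2.51×10¹¹)²) = 145 W m⁻².
Energy balance: absorbed = emitted ⇒ πR²·S(1−A) = 4πR²·σT_eq⁴, so T_eq⁴ = S(1−A)/(4σ).
T_eq = [145 × 0.41 / (4 × 5.67×10⁻⁸)]^(1/4) = (2.62×10⁸)^(1/4) = 127 K.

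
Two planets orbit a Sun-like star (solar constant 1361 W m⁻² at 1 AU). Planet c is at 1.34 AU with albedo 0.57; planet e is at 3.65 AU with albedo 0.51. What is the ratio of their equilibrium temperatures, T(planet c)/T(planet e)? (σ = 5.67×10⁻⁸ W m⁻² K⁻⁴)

T₁/T₂ ≈ 1.597

T_eq = [S₀(1−A)/(4σd²)]^(1/4), so T ∝ (1−A)^(1/4) / √d.
T₁ = [1361×0.43/(4×5.67×10⁻⁸×1.34²)]^(1/4) = 194.70 K.
T₂ = [1361×0.49/(4×5.67×10⁻⁸×3.65²)]^(1/4) = 121.89 K.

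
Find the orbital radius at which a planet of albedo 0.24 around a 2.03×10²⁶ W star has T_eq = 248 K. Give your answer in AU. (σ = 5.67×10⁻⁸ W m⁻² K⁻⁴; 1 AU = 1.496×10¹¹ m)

From T_eq⁴ = L(1−A)/(16πσd²): d = √[L(1−A)/(16πσT_eq⁴)].
d = √[2.03×10²⁶ × 0.76 / (16π × 5.67×10⁻⁸ × (248)⁴)] = 1.20×10¹¹ m = 0.800 AU.

d ≈ 0.800 AU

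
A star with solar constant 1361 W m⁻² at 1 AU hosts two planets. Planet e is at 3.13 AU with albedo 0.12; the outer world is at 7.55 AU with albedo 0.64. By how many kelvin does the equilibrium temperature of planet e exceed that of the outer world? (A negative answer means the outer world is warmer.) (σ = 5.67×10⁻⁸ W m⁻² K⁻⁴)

ΔT ≈ 73.9 K

T_eq = [S₀(1−A)/(4σd²)]^(1/4), so T ∝ (1−A)^(1/4) / √d.
T₁ = [1361×0.88/(4×5.67×10⁻⁸×3.13²)]^(1/4) = 152.37 K.
T₂ = [1361×0.36/(4×5.67×10⁻⁸×7.55²)]^(1/4) = 78.46 K.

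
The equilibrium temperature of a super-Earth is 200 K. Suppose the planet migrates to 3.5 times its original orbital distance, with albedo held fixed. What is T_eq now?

T_eq ≈ 107 K

T_eq ∝ L^(1/4) · d^(−1/2).
T′ = 200 / 3.5^(1/2) = 107 K.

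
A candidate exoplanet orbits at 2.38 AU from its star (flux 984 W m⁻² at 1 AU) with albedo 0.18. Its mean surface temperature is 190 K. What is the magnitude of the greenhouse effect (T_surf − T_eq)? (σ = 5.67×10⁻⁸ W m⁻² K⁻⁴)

S = 984/2.38² = 173.7 W m⁻².
T_eq = [S(1−A)/(4σ)]^(1/4) = [173.7×0.82/(4×5.67×10⁻⁸)]^(1/4) = 158.3 K.
ΔT = T_surf − T_eq = 190 − 158.3.

ΔT ≈ 31.7 K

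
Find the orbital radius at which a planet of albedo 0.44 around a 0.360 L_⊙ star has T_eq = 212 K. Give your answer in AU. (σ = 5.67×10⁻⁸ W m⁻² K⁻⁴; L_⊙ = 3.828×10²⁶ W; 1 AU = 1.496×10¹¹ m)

d ≈ 0.774 AU

L = 0.360 × 3.828×10²⁶ = 1.38×10²⁶ W.
From T_eq⁴ = L(1−A)/(16πσd²): d = √[L(1−A)/(16πσT_eq⁴)].
d = √[1.38×10²⁶ × 0.56 / (16π × 5.67×10⁻⁸ × (212)⁴)] = 1.16×10¹¹ m = 0.774 AU.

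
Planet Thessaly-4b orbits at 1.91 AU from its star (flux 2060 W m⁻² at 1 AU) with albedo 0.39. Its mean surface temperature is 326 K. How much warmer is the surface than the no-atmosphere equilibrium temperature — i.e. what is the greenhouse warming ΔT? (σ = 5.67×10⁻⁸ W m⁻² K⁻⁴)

S = 2060/1.91² = 564.7 W m⁻².
T_eq = [S(1−A)/(4σ)]^(1/4) = [564.7×0.61/(4×5.67×10⁻⁸)]^(1/4) = 197.4 K.
ΔT = T_surf − T_eq = 326 − 197.4.

ΔT ≈ 128.6 K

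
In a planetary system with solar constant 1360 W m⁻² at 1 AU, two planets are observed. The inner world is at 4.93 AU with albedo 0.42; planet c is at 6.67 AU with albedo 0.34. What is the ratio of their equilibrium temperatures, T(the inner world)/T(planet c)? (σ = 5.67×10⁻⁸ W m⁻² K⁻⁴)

T₁/T₂ ≈ 1.126

T_eq = [S₀(1−A)/(4σd²)]^(1/4), so T ∝ (1−A)^(1/4) / √d.
T₁ = [1360×0.58/(4×5.67×10⁻⁸×4.93²)]^(1/4) = 109.37 K.
T₂ = [1360×0.66/(4×5.67×10⁻⁸×6.67²)]^(1/4) = 97.12 K.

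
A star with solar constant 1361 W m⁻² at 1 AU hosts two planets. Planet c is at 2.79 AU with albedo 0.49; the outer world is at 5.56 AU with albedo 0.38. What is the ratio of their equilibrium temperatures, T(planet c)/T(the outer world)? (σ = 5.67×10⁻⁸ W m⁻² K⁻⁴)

T₁/T₂ ≈ 1.344

T_eq = [S₀(1−A)/(4σd²)]^(1/4), so T ∝ (1−A)^(1/4) / √d.
T₁ = [1361×0.51/(4×5.67×10⁻⁸×2.79²)]^(1/4) = 140.81 K.
T₂ = [1361×0.62/(4×5.67×10⁻⁸×5.56²)]^(1/4) = 104.74 K.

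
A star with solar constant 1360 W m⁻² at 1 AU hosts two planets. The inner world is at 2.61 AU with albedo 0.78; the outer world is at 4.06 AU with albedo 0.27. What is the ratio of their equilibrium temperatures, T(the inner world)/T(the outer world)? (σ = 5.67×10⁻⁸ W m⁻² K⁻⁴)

T₁/T₂ ≈ 0.924

T_eq = [S₀(1−A)/(4σd²)]^(1/4), so T ∝ (1−A)^(1/4) / √d.
T₁ = [1360×0.22/(4×5.67×10⁻⁸×2.61²)]^(1/4) = 117.97 K.
T₂ = [1360×0.73/(4×5.67×10⁻⁸×4.06²)]^(1/4) = 127.66 K.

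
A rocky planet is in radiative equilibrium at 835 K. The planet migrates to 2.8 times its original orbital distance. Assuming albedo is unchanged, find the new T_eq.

T_eq ∝ L^(1/4) · d^(−1/2).
T′ = 835 / 2.8^(1/2) = 499 K.

T_eq ≈ 499 K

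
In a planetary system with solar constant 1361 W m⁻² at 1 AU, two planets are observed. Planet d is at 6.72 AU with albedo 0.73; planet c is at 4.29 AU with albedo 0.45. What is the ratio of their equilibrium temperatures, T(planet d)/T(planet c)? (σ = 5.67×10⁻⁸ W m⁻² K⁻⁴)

T_eq = [S₀(1−A)/(4σd²)]^(1/4), so T ∝ (1−A)^(1/4) / √d.
T₁ = [1361×0.27/(4×5.67×10⁻⁸×6.72²)]^(1/4) = 77.39 K.
T₂ = [1361×0.55/(4×5.67×10⁻⁸×4.29²)]^(1/4) = 115.72 K.

T₁/T₂ ≈ 0.669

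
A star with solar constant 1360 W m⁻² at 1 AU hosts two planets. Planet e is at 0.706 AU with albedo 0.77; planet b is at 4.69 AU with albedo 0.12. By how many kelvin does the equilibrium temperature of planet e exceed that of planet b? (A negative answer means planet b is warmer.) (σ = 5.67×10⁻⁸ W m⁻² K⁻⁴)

ΔT ≈ 104.9 K

T_eq = [S₀(1−A)/(4σd²)]^(1/4), so T ∝ (1−A)^(1/4) / √d.
T₁ = [1360×0.23/(4×5.67×10⁻⁸×0.706²)]^(1/4) = 229.35 K.
T₂ = [1360×0.88/(4×5.67×10⁻⁸×4.69²)]^(1/4) = 124.45 K.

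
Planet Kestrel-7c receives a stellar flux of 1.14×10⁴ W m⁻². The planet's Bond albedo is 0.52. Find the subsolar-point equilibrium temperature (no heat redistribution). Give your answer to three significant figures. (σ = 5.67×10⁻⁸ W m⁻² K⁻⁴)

T_ss ≈ 557 K

At the subsolar point the surface absorbs S(1−A) and emits σT⁴ per unit area — no factor of 4, since only the local patch is in balance.
T = [1.14×10⁴ × 0.48 / 5.67×10⁻⁸]^(1/4) = (9.65×10¹⁰)^(1/4) = 557 K.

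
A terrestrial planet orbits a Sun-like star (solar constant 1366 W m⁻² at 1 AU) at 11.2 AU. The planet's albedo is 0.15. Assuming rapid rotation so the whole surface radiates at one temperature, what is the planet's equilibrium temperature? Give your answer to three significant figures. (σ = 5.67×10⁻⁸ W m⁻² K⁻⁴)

T_eq ≈ 79.9 K

Flux at 11.2 AU: S = 1366/11.2² = 10.9 W m⁻².
Energy balance: absorbed = emitted ⇒ πR²·S(1−A) = 4πR²·σT_eq⁴, so T_eq⁴ = S(1−A)/(4σ).
T_eq = [10.9 × 0.85 / (4 × 5.67×10⁻⁸)]^(1/4) = (4.08×10⁷)^(1/4) = 79.9 K.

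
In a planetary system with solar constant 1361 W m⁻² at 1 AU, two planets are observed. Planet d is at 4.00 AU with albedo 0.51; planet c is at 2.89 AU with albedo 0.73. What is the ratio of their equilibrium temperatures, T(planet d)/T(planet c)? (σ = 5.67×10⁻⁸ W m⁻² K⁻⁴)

T_eq = [S₀(1−A)/(4σd²)]^(1/4), so T ∝ (1−A)^(1/4) / √d.
T₁ = [1361×0.49/(4×5.67×10⁻⁸×4.00²)]^(1/4) = 116.43 K.
T₂ = [1361×0.27/(4×5.67×10⁻⁸×2.89²)]^(1/4) = 118.02 K.

T₁/T₂ ≈ 0.987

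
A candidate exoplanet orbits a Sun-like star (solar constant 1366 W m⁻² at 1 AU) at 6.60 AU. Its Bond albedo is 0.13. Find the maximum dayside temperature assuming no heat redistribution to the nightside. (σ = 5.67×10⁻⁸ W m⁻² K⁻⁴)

T_ss ≈ 148 K

Flux at 6.60 AU: S = 1366/6.60² = 31.4 W m⁻².
With no redistribution each surface element balances locally: S(1−A) = σT⁴.
T = [31.4 × 0.87 / 5.67×10⁻⁸]^(1/4) = (4.81×10⁸)^(1/4) = 148 K.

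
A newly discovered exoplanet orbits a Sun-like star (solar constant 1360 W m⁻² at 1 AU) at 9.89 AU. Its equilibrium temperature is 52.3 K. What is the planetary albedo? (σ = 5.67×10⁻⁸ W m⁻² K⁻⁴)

A ≈ 0.88

Flux at 9.89 AU: S = 1360/9.89² = 13.9 W m⁻².
From T_eq⁴ = S(1−A)/(4σ): 1−A = 4σT_eq⁴/S.
1−A = 4 × 5.67×10⁻⁸ × (52.3)⁴ / 13.9 = 0.122.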